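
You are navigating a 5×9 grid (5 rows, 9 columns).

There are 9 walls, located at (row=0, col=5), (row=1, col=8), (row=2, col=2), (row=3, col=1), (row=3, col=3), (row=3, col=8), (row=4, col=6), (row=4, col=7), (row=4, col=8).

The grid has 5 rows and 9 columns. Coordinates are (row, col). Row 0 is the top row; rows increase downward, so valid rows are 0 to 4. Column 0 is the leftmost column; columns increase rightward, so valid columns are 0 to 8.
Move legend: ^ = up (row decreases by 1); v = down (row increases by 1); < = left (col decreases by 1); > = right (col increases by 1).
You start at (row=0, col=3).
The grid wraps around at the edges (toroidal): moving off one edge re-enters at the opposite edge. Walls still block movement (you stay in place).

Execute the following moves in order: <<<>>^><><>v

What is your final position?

Answer: Final position: (row=0, col=3)

Derivation:
Start: (row=0, col=3)
  < (left): (row=0, col=3) -> (row=0, col=2)
  < (left): (row=0, col=2) -> (row=0, col=1)
  < (left): (row=0, col=1) -> (row=0, col=0)
  > (right): (row=0, col=0) -> (row=0, col=1)
  > (right): (row=0, col=1) -> (row=0, col=2)
  ^ (up): (row=0, col=2) -> (row=4, col=2)
  > (right): (row=4, col=2) -> (row=4, col=3)
  < (left): (row=4, col=3) -> (row=4, col=2)
  > (right): (row=4, col=2) -> (row=4, col=3)
  < (left): (row=4, col=3) -> (row=4, col=2)
  > (right): (row=4, col=2) -> (row=4, col=3)
  v (down): (row=4, col=3) -> (row=0, col=3)
Final: (row=0, col=3)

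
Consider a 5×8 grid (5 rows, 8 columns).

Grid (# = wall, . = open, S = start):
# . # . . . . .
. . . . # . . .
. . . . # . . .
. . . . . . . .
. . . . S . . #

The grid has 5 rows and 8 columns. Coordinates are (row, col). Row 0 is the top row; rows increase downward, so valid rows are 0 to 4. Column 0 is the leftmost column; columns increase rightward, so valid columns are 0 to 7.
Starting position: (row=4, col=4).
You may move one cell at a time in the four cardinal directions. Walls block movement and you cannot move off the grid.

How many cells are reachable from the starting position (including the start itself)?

BFS flood-fill from (row=4, col=4):
  Distance 0: (row=4, col=4)
  Distance 1: (row=3, col=4), (row=4, col=3), (row=4, col=5)
  Distance 2: (row=3, col=3), (row=3, col=5), (row=4, col=2), (row=4, col=6)
  Distance 3: (row=2, col=3), (row=2, col=5), (row=3, col=2), (row=3, col=6), (row=4, col=1)
  Distance 4: (row=1, col=3), (row=1, col=5), (row=2, col=2), (row=2, col=6), (row=3, col=1), (row=3, col=7), (row=4, col=0)
  Distance 5: (row=0, col=3), (row=0, col=5), (row=1, col=2), (row=1, col=6), (row=2, col=1), (row=2, col=7), (row=3, col=0)
  Distance 6: (row=0, col=4), (row=0, col=6), (row=1, col=1), (row=1, col=7), (row=2, col=0)
  Distance 7: (row=0, col=1), (row=0, col=7), (row=1, col=0)
Total reachable: 35 (grid has 35 open cells total)

Answer: Reachable cells: 35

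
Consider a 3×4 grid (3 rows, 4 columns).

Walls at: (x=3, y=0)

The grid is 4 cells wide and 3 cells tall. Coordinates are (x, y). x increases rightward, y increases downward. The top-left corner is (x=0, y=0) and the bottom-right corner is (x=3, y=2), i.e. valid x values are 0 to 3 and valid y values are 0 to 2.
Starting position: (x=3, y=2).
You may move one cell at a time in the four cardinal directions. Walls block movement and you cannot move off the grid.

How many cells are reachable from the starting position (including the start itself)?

BFS flood-fill from (x=3, y=2):
  Distance 0: (x=3, y=2)
  Distance 1: (x=3, y=1), (x=2, y=2)
  Distance 2: (x=2, y=1), (x=1, y=2)
  Distance 3: (x=2, y=0), (x=1, y=1), (x=0, y=2)
  Distance 4: (x=1, y=0), (x=0, y=1)
  Distance 5: (x=0, y=0)
Total reachable: 11 (grid has 11 open cells total)

Answer: Reachable cells: 11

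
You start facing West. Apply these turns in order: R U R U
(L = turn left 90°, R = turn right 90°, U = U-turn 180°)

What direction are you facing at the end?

Start: West
  R (right (90° clockwise)) -> North
  U (U-turn (180°)) -> South
  R (right (90° clockwise)) -> West
  U (U-turn (180°)) -> East
Final: East

Answer: Final heading: East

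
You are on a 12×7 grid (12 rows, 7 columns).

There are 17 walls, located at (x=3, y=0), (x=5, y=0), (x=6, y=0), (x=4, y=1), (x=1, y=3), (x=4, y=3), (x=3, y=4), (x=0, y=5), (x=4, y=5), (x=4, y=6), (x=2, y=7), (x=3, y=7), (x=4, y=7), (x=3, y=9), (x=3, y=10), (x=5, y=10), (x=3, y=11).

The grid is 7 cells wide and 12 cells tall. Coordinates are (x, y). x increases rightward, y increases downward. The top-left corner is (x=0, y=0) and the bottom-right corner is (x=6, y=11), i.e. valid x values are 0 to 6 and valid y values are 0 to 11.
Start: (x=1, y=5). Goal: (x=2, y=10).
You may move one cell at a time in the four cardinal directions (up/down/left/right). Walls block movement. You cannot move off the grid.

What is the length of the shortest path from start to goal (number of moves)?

Answer: Shortest path length: 6

Derivation:
BFS from (x=1, y=5) until reaching (x=2, y=10):
  Distance 0: (x=1, y=5)
  Distance 1: (x=1, y=4), (x=2, y=5), (x=1, y=6)
  Distance 2: (x=0, y=4), (x=2, y=4), (x=3, y=5), (x=0, y=6), (x=2, y=6), (x=1, y=7)
  Distance 3: (x=0, y=3), (x=2, y=3), (x=3, y=6), (x=0, y=7), (x=1, y=8)
  Distance 4: (x=0, y=2), (x=2, y=2), (x=3, y=3), (x=0, y=8), (x=2, y=8), (x=1, y=9)
  Distance 5: (x=0, y=1), (x=2, y=1), (x=1, y=2), (x=3, y=2), (x=3, y=8), (x=0, y=9), (x=2, y=9), (x=1, y=10)
  Distance 6: (x=0, y=0), (x=2, y=0), (x=1, y=1), (x=3, y=1), (x=4, y=2), (x=4, y=8), (x=0, y=10), (x=2, y=10), (x=1, y=11)  <- goal reached here
One shortest path (6 moves): (x=1, y=5) -> (x=1, y=6) -> (x=1, y=7) -> (x=1, y=8) -> (x=2, y=8) -> (x=2, y=9) -> (x=2, y=10)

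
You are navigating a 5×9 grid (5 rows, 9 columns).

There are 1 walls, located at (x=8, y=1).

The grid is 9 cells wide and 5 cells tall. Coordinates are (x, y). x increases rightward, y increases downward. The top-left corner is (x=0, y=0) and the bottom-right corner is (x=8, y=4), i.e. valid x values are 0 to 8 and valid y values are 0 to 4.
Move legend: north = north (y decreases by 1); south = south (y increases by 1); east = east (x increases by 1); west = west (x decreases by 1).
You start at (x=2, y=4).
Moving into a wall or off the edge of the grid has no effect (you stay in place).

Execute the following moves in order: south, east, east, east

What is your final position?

Answer: Final position: (x=5, y=4)

Derivation:
Start: (x=2, y=4)
  south (south): blocked, stay at (x=2, y=4)
  east (east): (x=2, y=4) -> (x=3, y=4)
  east (east): (x=3, y=4) -> (x=4, y=4)
  east (east): (x=4, y=4) -> (x=5, y=4)
Final: (x=5, y=4)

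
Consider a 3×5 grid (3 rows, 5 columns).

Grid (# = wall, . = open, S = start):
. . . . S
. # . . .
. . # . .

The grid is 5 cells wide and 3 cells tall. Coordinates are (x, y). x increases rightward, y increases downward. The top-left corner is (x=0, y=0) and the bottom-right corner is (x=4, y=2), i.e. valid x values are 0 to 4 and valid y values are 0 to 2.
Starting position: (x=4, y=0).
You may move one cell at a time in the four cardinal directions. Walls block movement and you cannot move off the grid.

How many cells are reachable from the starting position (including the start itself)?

Answer: Reachable cells: 13

Derivation:
BFS flood-fill from (x=4, y=0):
  Distance 0: (x=4, y=0)
  Distance 1: (x=3, y=0), (x=4, y=1)
  Distance 2: (x=2, y=0), (x=3, y=1), (x=4, y=2)
  Distance 3: (x=1, y=0), (x=2, y=1), (x=3, y=2)
  Distance 4: (x=0, y=0)
  Distance 5: (x=0, y=1)
  Distance 6: (x=0, y=2)
  Distance 7: (x=1, y=2)
Total reachable: 13 (grid has 13 open cells total)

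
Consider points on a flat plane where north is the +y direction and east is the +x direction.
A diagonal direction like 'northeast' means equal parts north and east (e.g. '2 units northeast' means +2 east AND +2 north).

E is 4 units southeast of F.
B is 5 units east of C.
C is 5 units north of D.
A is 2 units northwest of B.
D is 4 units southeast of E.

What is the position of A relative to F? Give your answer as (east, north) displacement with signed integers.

Place F at the origin (east=0, north=0).
  E is 4 units southeast of F: delta (east=+4, north=-4); E at (east=4, north=-4).
  D is 4 units southeast of E: delta (east=+4, north=-4); D at (east=8, north=-8).
  C is 5 units north of D: delta (east=+0, north=+5); C at (east=8, north=-3).
  B is 5 units east of C: delta (east=+5, north=+0); B at (east=13, north=-3).
  A is 2 units northwest of B: delta (east=-2, north=+2); A at (east=11, north=-1).
Therefore A relative to F: (east=11, north=-1).

Answer: A is at (east=11, north=-1) relative to F.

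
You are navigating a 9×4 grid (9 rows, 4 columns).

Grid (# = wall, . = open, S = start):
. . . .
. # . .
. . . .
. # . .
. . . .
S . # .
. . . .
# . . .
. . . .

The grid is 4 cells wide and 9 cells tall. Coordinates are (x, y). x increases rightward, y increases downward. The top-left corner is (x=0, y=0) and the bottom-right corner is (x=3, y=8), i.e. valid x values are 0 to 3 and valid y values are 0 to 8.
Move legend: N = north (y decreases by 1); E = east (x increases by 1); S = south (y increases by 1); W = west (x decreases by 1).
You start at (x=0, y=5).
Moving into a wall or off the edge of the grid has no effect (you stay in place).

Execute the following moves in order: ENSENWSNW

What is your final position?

Answer: Final position: (x=0, y=4)

Derivation:
Start: (x=0, y=5)
  E (east): (x=0, y=5) -> (x=1, y=5)
  N (north): (x=1, y=5) -> (x=1, y=4)
  S (south): (x=1, y=4) -> (x=1, y=5)
  E (east): blocked, stay at (x=1, y=5)
  N (north): (x=1, y=5) -> (x=1, y=4)
  W (west): (x=1, y=4) -> (x=0, y=4)
  S (south): (x=0, y=4) -> (x=0, y=5)
  N (north): (x=0, y=5) -> (x=0, y=4)
  W (west): blocked, stay at (x=0, y=4)
Final: (x=0, y=4)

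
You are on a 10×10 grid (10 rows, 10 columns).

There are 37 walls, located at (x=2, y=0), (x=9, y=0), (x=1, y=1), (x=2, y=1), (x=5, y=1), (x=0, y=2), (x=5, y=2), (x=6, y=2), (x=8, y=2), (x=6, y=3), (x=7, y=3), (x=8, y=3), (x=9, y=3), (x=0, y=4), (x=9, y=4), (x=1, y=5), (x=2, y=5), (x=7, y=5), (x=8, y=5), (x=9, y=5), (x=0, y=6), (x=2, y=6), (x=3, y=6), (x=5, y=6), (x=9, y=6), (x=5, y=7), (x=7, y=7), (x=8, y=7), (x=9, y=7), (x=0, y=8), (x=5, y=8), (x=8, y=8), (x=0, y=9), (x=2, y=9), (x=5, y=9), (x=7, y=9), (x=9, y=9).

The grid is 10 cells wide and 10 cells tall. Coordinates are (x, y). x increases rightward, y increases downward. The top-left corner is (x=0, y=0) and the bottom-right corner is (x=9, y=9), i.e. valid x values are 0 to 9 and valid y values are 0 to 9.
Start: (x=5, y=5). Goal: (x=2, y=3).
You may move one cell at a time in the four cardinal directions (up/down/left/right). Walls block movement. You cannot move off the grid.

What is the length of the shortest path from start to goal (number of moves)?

BFS from (x=5, y=5) until reaching (x=2, y=3):
  Distance 0: (x=5, y=5)
  Distance 1: (x=5, y=4), (x=4, y=5), (x=6, y=5)
  Distance 2: (x=5, y=3), (x=4, y=4), (x=6, y=4), (x=3, y=5), (x=4, y=6), (x=6, y=6)
  Distance 3: (x=4, y=3), (x=3, y=4), (x=7, y=4), (x=7, y=6), (x=4, y=7), (x=6, y=7)
  Distance 4: (x=4, y=2), (x=3, y=3), (x=2, y=4), (x=8, y=4), (x=8, y=6), (x=3, y=7), (x=4, y=8), (x=6, y=8)
  Distance 5: (x=4, y=1), (x=3, y=2), (x=2, y=3), (x=1, y=4), (x=2, y=7), (x=3, y=8), (x=7, y=8), (x=4, y=9), (x=6, y=9)  <- goal reached here
One shortest path (5 moves): (x=5, y=5) -> (x=4, y=5) -> (x=3, y=5) -> (x=3, y=4) -> (x=2, y=4) -> (x=2, y=3)

Answer: Shortest path length: 5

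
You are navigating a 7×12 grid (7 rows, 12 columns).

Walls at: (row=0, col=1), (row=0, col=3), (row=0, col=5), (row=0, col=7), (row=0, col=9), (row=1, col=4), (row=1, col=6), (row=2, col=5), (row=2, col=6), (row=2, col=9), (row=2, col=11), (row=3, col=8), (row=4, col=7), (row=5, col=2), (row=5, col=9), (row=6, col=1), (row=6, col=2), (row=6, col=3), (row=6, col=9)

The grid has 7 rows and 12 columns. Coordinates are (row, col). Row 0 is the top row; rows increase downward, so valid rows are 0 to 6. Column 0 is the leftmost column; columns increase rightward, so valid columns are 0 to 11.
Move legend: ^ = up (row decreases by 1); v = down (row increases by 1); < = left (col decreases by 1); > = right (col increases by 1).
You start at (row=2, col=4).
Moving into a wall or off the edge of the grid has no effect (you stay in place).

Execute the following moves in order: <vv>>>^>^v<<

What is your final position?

Answer: Final position: (row=3, col=5)

Derivation:
Start: (row=2, col=4)
  < (left): (row=2, col=4) -> (row=2, col=3)
  v (down): (row=2, col=3) -> (row=3, col=3)
  v (down): (row=3, col=3) -> (row=4, col=3)
  > (right): (row=4, col=3) -> (row=4, col=4)
  > (right): (row=4, col=4) -> (row=4, col=5)
  > (right): (row=4, col=5) -> (row=4, col=6)
  ^ (up): (row=4, col=6) -> (row=3, col=6)
  > (right): (row=3, col=6) -> (row=3, col=7)
  ^ (up): (row=3, col=7) -> (row=2, col=7)
  v (down): (row=2, col=7) -> (row=3, col=7)
  < (left): (row=3, col=7) -> (row=3, col=6)
  < (left): (row=3, col=6) -> (row=3, col=5)
Final: (row=3, col=5)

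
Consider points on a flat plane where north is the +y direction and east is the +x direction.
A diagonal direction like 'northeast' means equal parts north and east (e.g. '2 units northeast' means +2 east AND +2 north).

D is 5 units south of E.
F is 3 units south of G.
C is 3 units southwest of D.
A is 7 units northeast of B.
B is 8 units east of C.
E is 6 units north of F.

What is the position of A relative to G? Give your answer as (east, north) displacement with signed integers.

Place G at the origin (east=0, north=0).
  F is 3 units south of G: delta (east=+0, north=-3); F at (east=0, north=-3).
  E is 6 units north of F: delta (east=+0, north=+6); E at (east=0, north=3).
  D is 5 units south of E: delta (east=+0, north=-5); D at (east=0, north=-2).
  C is 3 units southwest of D: delta (east=-3, north=-3); C at (east=-3, north=-5).
  B is 8 units east of C: delta (east=+8, north=+0); B at (east=5, north=-5).
  A is 7 units northeast of B: delta (east=+7, north=+7); A at (east=12, north=2).
Therefore A relative to G: (east=12, north=2).

Answer: A is at (east=12, north=2) relative to G.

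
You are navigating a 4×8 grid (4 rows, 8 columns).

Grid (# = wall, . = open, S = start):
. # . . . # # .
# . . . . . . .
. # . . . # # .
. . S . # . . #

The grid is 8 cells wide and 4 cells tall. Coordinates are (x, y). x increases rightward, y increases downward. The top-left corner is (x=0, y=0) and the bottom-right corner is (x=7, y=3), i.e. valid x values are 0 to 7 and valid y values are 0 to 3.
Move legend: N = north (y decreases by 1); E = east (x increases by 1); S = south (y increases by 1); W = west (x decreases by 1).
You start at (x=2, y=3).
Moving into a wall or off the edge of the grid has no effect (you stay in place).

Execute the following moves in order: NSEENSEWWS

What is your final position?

Answer: Final position: (x=1, y=3)

Derivation:
Start: (x=2, y=3)
  N (north): (x=2, y=3) -> (x=2, y=2)
  S (south): (x=2, y=2) -> (x=2, y=3)
  E (east): (x=2, y=3) -> (x=3, y=3)
  E (east): blocked, stay at (x=3, y=3)
  N (north): (x=3, y=3) -> (x=3, y=2)
  S (south): (x=3, y=2) -> (x=3, y=3)
  E (east): blocked, stay at (x=3, y=3)
  W (west): (x=3, y=3) -> (x=2, y=3)
  W (west): (x=2, y=3) -> (x=1, y=3)
  S (south): blocked, stay at (x=1, y=3)
Final: (x=1, y=3)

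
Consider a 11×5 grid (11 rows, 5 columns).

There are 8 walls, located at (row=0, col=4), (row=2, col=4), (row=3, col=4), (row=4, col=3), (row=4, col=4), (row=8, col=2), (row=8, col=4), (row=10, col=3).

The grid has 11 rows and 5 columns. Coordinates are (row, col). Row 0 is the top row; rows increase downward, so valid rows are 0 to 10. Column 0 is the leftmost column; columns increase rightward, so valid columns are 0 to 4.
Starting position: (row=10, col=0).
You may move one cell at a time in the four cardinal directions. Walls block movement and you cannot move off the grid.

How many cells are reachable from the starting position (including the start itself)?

Answer: Reachable cells: 47

Derivation:
BFS flood-fill from (row=10, col=0):
  Distance 0: (row=10, col=0)
  Distance 1: (row=9, col=0), (row=10, col=1)
  Distance 2: (row=8, col=0), (row=9, col=1), (row=10, col=2)
  Distance 3: (row=7, col=0), (row=8, col=1), (row=9, col=2)
  Distance 4: (row=6, col=0), (row=7, col=1), (row=9, col=3)
  Distance 5: (row=5, col=0), (row=6, col=1), (row=7, col=2), (row=8, col=3), (row=9, col=4)
  Distance 6: (row=4, col=0), (row=5, col=1), (row=6, col=2), (row=7, col=3), (row=10, col=4)
  Distance 7: (row=3, col=0), (row=4, col=1), (row=5, col=2), (row=6, col=3), (row=7, col=4)
  Distance 8: (row=2, col=0), (row=3, col=1), (row=4, col=2), (row=5, col=3), (row=6, col=4)
  Distance 9: (row=1, col=0), (row=2, col=1), (row=3, col=2), (row=5, col=4)
  Distance 10: (row=0, col=0), (row=1, col=1), (row=2, col=2), (row=3, col=3)
  Distance 11: (row=0, col=1), (row=1, col=2), (row=2, col=3)
  Distance 12: (row=0, col=2), (row=1, col=3)
  Distance 13: (row=0, col=3), (row=1, col=4)
Total reachable: 47 (grid has 47 open cells total)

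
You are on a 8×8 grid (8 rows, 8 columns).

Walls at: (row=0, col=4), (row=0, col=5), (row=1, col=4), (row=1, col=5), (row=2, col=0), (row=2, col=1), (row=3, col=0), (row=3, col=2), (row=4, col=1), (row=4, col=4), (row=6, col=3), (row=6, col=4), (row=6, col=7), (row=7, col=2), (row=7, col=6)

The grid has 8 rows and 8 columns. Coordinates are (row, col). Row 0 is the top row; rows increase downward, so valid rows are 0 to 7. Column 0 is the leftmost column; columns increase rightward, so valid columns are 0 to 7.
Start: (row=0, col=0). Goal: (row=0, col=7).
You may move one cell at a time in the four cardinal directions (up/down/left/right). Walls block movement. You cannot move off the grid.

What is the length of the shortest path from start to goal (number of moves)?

Answer: Shortest path length: 11

Derivation:
BFS from (row=0, col=0) until reaching (row=0, col=7):
  Distance 0: (row=0, col=0)
  Distance 1: (row=0, col=1), (row=1, col=0)
  Distance 2: (row=0, col=2), (row=1, col=1)
  Distance 3: (row=0, col=3), (row=1, col=2)
  Distance 4: (row=1, col=3), (row=2, col=2)
  Distance 5: (row=2, col=3)
  Distance 6: (row=2, col=4), (row=3, col=3)
  Distance 7: (row=2, col=5), (row=3, col=4), (row=4, col=3)
  Distance 8: (row=2, col=6), (row=3, col=5), (row=4, col=2), (row=5, col=3)
  Distance 9: (row=1, col=6), (row=2, col=7), (row=3, col=6), (row=4, col=5), (row=5, col=2), (row=5, col=4)
  Distance 10: (row=0, col=6), (row=1, col=7), (row=3, col=7), (row=4, col=6), (row=5, col=1), (row=5, col=5), (row=6, col=2)
  Distance 11: (row=0, col=7), (row=4, col=7), (row=5, col=0), (row=5, col=6), (row=6, col=1), (row=6, col=5)  <- goal reached here
One shortest path (11 moves): (row=0, col=0) -> (row=0, col=1) -> (row=0, col=2) -> (row=0, col=3) -> (row=1, col=3) -> (row=2, col=3) -> (row=2, col=4) -> (row=2, col=5) -> (row=2, col=6) -> (row=2, col=7) -> (row=1, col=7) -> (row=0, col=7)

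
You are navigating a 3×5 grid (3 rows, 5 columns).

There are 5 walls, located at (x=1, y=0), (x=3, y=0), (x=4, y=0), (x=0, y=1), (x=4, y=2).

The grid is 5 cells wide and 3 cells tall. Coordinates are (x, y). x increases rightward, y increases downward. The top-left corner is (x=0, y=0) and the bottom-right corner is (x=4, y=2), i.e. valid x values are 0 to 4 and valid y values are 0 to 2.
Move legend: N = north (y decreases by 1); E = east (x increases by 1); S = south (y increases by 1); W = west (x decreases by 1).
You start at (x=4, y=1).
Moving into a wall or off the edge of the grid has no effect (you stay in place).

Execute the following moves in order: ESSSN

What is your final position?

Answer: Final position: (x=4, y=1)

Derivation:
Start: (x=4, y=1)
  E (east): blocked, stay at (x=4, y=1)
  [×3]S (south): blocked, stay at (x=4, y=1)
  N (north): blocked, stay at (x=4, y=1)
Final: (x=4, y=1)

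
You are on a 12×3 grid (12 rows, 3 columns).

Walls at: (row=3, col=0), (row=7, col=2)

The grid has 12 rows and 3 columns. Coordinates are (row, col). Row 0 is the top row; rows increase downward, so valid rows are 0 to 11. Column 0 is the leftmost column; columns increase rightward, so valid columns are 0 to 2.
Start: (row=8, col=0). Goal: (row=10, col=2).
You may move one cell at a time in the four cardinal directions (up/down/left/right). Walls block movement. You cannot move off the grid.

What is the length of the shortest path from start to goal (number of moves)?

BFS from (row=8, col=0) until reaching (row=10, col=2):
  Distance 0: (row=8, col=0)
  Distance 1: (row=7, col=0), (row=8, col=1), (row=9, col=0)
  Distance 2: (row=6, col=0), (row=7, col=1), (row=8, col=2), (row=9, col=1), (row=10, col=0)
  Distance 3: (row=5, col=0), (row=6, col=1), (row=9, col=2), (row=10, col=1), (row=11, col=0)
  Distance 4: (row=4, col=0), (row=5, col=1), (row=6, col=2), (row=10, col=2), (row=11, col=1)  <- goal reached here
One shortest path (4 moves): (row=8, col=0) -> (row=8, col=1) -> (row=8, col=2) -> (row=9, col=2) -> (row=10, col=2)

Answer: Shortest path length: 4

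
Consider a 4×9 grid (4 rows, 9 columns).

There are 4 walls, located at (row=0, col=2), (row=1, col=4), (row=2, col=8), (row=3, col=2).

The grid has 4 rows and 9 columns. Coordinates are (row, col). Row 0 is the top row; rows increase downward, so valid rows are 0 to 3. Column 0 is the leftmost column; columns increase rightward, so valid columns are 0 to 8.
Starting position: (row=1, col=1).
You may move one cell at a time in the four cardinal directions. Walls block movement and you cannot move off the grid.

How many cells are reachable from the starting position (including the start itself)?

BFS flood-fill from (row=1, col=1):
  Distance 0: (row=1, col=1)
  Distance 1: (row=0, col=1), (row=1, col=0), (row=1, col=2), (row=2, col=1)
  Distance 2: (row=0, col=0), (row=1, col=3), (row=2, col=0), (row=2, col=2), (row=3, col=1)
  Distance 3: (row=0, col=3), (row=2, col=3), (row=3, col=0)
  Distance 4: (row=0, col=4), (row=2, col=4), (row=3, col=3)
  Distance 5: (row=0, col=5), (row=2, col=5), (row=3, col=4)
  Distance 6: (row=0, col=6), (row=1, col=5), (row=2, col=6), (row=3, col=5)
  Distance 7: (row=0, col=7), (row=1, col=6), (row=2, col=7), (row=3, col=6)
  Distance 8: (row=0, col=8), (row=1, col=7), (row=3, col=7)
  Distance 9: (row=1, col=8), (row=3, col=8)
Total reachable: 32 (grid has 32 open cells total)

Answer: Reachable cells: 32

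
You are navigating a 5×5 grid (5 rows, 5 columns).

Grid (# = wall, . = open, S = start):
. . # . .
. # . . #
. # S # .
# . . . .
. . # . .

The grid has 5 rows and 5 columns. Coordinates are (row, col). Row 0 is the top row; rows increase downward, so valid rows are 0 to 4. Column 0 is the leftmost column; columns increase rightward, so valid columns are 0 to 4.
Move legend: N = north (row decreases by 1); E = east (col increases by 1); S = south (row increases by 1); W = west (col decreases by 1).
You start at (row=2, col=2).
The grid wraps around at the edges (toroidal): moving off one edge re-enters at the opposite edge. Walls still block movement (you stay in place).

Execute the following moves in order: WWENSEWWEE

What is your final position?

Start: (row=2, col=2)
  W (west): blocked, stay at (row=2, col=2)
  W (west): blocked, stay at (row=2, col=2)
  E (east): blocked, stay at (row=2, col=2)
  N (north): (row=2, col=2) -> (row=1, col=2)
  S (south): (row=1, col=2) -> (row=2, col=2)
  E (east): blocked, stay at (row=2, col=2)
  W (west): blocked, stay at (row=2, col=2)
  W (west): blocked, stay at (row=2, col=2)
  E (east): blocked, stay at (row=2, col=2)
  E (east): blocked, stay at (row=2, col=2)
Final: (row=2, col=2)

Answer: Final position: (row=2, col=2)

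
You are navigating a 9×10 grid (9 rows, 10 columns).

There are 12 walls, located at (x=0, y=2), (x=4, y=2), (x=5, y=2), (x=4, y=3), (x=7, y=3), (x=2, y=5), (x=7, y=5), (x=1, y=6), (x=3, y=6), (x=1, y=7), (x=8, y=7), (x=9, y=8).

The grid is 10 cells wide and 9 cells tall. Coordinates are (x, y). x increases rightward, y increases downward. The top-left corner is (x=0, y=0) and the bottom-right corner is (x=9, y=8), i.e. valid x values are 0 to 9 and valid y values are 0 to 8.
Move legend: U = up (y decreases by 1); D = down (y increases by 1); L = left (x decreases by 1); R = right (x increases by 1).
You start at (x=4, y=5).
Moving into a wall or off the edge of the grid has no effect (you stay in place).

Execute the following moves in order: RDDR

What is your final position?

Start: (x=4, y=5)
  R (right): (x=4, y=5) -> (x=5, y=5)
  D (down): (x=5, y=5) -> (x=5, y=6)
  D (down): (x=5, y=6) -> (x=5, y=7)
  R (right): (x=5, y=7) -> (x=6, y=7)
Final: (x=6, y=7)

Answer: Final position: (x=6, y=7)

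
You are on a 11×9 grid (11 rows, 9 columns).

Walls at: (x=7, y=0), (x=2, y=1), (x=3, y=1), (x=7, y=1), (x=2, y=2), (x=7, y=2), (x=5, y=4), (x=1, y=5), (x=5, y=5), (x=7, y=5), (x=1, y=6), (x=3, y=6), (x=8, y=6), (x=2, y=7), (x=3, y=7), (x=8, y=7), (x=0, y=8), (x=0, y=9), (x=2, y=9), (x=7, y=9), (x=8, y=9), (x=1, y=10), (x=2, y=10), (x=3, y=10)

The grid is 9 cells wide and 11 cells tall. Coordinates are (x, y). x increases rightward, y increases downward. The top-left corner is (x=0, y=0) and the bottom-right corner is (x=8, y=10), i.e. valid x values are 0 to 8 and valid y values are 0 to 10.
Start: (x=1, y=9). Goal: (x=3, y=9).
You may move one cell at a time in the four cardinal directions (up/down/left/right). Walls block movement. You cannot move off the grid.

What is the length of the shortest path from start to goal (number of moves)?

Answer: Shortest path length: 4

Derivation:
BFS from (x=1, y=9) until reaching (x=3, y=9):
  Distance 0: (x=1, y=9)
  Distance 1: (x=1, y=8)
  Distance 2: (x=1, y=7), (x=2, y=8)
  Distance 3: (x=0, y=7), (x=3, y=8)
  Distance 4: (x=0, y=6), (x=4, y=8), (x=3, y=9)  <- goal reached here
One shortest path (4 moves): (x=1, y=9) -> (x=1, y=8) -> (x=2, y=8) -> (x=3, y=8) -> (x=3, y=9)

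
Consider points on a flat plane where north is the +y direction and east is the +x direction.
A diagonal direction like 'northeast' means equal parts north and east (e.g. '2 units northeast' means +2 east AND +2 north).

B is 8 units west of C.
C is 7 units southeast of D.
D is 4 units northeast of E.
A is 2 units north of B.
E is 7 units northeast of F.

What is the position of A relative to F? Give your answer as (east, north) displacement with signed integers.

Answer: A is at (east=10, north=6) relative to F.

Derivation:
Place F at the origin (east=0, north=0).
  E is 7 units northeast of F: delta (east=+7, north=+7); E at (east=7, north=7).
  D is 4 units northeast of E: delta (east=+4, north=+4); D at (east=11, north=11).
  C is 7 units southeast of D: delta (east=+7, north=-7); C at (east=18, north=4).
  B is 8 units west of C: delta (east=-8, north=+0); B at (east=10, north=4).
  A is 2 units north of B: delta (east=+0, north=+2); A at (east=10, north=6).
Therefore A relative to F: (east=10, north=6).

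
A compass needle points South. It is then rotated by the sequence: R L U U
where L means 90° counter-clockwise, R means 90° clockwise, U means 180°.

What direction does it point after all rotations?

Start: South
  R (right (90° clockwise)) -> West
  L (left (90° counter-clockwise)) -> South
  U (U-turn (180°)) -> North
  U (U-turn (180°)) -> South
Final: South

Answer: Final heading: South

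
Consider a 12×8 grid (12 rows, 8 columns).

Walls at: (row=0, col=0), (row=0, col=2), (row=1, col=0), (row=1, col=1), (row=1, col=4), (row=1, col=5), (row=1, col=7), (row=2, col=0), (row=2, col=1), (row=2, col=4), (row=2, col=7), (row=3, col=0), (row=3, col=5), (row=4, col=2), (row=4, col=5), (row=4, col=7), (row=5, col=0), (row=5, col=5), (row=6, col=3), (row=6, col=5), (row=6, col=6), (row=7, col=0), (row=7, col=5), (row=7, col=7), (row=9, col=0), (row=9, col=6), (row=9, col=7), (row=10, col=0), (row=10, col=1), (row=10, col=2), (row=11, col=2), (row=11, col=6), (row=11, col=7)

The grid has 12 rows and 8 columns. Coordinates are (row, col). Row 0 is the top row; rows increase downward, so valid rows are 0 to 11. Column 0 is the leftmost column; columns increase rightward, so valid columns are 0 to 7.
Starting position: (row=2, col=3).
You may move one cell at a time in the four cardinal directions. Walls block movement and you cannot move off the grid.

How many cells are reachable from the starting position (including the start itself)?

BFS flood-fill from (row=2, col=3):
  Distance 0: (row=2, col=3)
  Distance 1: (row=1, col=3), (row=2, col=2), (row=3, col=3)
  Distance 2: (row=0, col=3), (row=1, col=2), (row=3, col=2), (row=3, col=4), (row=4, col=3)
  Distance 3: (row=0, col=4), (row=3, col=1), (row=4, col=4), (row=5, col=3)
  Distance 4: (row=0, col=5), (row=4, col=1), (row=5, col=2), (row=5, col=4)
  Distance 5: (row=0, col=6), (row=4, col=0), (row=5, col=1), (row=6, col=2), (row=6, col=4)
  Distance 6: (row=0, col=7), (row=1, col=6), (row=6, col=1), (row=7, col=2), (row=7, col=4)
  Distance 7: (row=2, col=6), (row=6, col=0), (row=7, col=1), (row=7, col=3), (row=8, col=2), (row=8, col=4)
  Distance 8: (row=2, col=5), (row=3, col=6), (row=8, col=1), (row=8, col=3), (row=8, col=5), (row=9, col=2), (row=9, col=4)
  Distance 9: (row=3, col=7), (row=4, col=6), (row=8, col=0), (row=8, col=6), (row=9, col=1), (row=9, col=3), (row=9, col=5), (row=10, col=4)
  Distance 10: (row=5, col=6), (row=7, col=6), (row=8, col=7), (row=10, col=3), (row=10, col=5), (row=11, col=4)
  Distance 11: (row=5, col=7), (row=10, col=6), (row=11, col=3), (row=11, col=5)
  Distance 12: (row=6, col=7), (row=10, col=7)
Total reachable: 60 (grid has 63 open cells total)

Answer: Reachable cells: 60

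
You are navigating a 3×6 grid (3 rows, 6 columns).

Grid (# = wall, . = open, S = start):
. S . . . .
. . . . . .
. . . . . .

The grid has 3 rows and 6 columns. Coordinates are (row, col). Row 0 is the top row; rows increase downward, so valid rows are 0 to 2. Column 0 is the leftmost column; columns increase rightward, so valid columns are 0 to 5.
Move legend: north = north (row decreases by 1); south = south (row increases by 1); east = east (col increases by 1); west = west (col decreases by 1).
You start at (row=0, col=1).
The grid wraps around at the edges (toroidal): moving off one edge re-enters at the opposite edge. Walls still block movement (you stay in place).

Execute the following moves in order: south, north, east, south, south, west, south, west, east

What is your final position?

Start: (row=0, col=1)
  south (south): (row=0, col=1) -> (row=1, col=1)
  north (north): (row=1, col=1) -> (row=0, col=1)
  east (east): (row=0, col=1) -> (row=0, col=2)
  south (south): (row=0, col=2) -> (row=1, col=2)
  south (south): (row=1, col=2) -> (row=2, col=2)
  west (west): (row=2, col=2) -> (row=2, col=1)
  south (south): (row=2, col=1) -> (row=0, col=1)
  west (west): (row=0, col=1) -> (row=0, col=0)
  east (east): (row=0, col=0) -> (row=0, col=1)
Final: (row=0, col=1)

Answer: Final position: (row=0, col=1)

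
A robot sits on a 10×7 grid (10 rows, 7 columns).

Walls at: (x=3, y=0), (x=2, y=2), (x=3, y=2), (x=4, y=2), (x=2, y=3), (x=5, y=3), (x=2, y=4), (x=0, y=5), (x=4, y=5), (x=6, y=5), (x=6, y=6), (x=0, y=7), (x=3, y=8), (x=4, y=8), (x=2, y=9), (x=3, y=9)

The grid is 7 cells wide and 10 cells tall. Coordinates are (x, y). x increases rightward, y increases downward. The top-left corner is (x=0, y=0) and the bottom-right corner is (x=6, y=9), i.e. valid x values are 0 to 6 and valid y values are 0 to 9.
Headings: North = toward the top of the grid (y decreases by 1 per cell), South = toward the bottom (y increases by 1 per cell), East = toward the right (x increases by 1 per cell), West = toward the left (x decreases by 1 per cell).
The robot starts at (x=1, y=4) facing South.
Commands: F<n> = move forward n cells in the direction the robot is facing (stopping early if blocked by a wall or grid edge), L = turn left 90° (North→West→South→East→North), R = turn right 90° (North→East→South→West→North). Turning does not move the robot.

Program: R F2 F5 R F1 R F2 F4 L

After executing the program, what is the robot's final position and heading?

Start: (x=1, y=4), facing South
  R: turn right, now facing West
  F2: move forward 1/2 (blocked), now at (x=0, y=4)
  F5: move forward 0/5 (blocked), now at (x=0, y=4)
  R: turn right, now facing North
  F1: move forward 1, now at (x=0, y=3)
  R: turn right, now facing East
  F2: move forward 1/2 (blocked), now at (x=1, y=3)
  F4: move forward 0/4 (blocked), now at (x=1, y=3)
  L: turn left, now facing North
Final: (x=1, y=3), facing North

Answer: Final position: (x=1, y=3), facing North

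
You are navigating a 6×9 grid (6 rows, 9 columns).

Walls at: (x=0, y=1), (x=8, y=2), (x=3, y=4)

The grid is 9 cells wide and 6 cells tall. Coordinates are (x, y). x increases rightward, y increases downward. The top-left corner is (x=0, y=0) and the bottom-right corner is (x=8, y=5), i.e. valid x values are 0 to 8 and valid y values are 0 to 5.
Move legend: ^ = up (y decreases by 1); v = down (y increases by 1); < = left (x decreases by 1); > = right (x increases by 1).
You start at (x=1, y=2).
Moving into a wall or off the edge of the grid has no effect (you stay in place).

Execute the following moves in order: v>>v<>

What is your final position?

Start: (x=1, y=2)
  v (down): (x=1, y=2) -> (x=1, y=3)
  > (right): (x=1, y=3) -> (x=2, y=3)
  > (right): (x=2, y=3) -> (x=3, y=3)
  v (down): blocked, stay at (x=3, y=3)
  < (left): (x=3, y=3) -> (x=2, y=3)
  > (right): (x=2, y=3) -> (x=3, y=3)
Final: (x=3, y=3)

Answer: Final position: (x=3, y=3)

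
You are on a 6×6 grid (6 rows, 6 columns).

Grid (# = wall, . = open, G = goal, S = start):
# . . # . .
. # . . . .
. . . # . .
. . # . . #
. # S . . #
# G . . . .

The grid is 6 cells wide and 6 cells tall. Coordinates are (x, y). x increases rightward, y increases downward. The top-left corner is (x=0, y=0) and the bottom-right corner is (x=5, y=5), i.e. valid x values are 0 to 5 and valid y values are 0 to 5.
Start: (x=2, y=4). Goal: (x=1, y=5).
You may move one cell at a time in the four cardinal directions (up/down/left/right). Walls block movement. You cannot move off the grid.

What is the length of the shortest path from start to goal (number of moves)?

Answer: Shortest path length: 2

Derivation:
BFS from (x=2, y=4) until reaching (x=1, y=5):
  Distance 0: (x=2, y=4)
  Distance 1: (x=3, y=4), (x=2, y=5)
  Distance 2: (x=3, y=3), (x=4, y=4), (x=1, y=5), (x=3, y=5)  <- goal reached here
One shortest path (2 moves): (x=2, y=4) -> (x=2, y=5) -> (x=1, y=5)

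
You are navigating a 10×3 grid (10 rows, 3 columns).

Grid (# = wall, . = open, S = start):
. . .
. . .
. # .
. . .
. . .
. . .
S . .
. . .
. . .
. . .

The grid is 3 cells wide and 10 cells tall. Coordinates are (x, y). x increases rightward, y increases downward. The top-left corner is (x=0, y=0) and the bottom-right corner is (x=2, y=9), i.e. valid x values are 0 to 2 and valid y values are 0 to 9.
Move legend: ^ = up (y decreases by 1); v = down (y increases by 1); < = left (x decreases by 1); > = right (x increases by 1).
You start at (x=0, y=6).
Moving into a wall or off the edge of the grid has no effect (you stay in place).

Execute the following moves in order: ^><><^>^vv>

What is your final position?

Answer: Final position: (x=2, y=5)

Derivation:
Start: (x=0, y=6)
  ^ (up): (x=0, y=6) -> (x=0, y=5)
  > (right): (x=0, y=5) -> (x=1, y=5)
  < (left): (x=1, y=5) -> (x=0, y=5)
  > (right): (x=0, y=5) -> (x=1, y=5)
  < (left): (x=1, y=5) -> (x=0, y=5)
  ^ (up): (x=0, y=5) -> (x=0, y=4)
  > (right): (x=0, y=4) -> (x=1, y=4)
  ^ (up): (x=1, y=4) -> (x=1, y=3)
  v (down): (x=1, y=3) -> (x=1, y=4)
  v (down): (x=1, y=4) -> (x=1, y=5)
  > (right): (x=1, y=5) -> (x=2, y=5)
Final: (x=2, y=5)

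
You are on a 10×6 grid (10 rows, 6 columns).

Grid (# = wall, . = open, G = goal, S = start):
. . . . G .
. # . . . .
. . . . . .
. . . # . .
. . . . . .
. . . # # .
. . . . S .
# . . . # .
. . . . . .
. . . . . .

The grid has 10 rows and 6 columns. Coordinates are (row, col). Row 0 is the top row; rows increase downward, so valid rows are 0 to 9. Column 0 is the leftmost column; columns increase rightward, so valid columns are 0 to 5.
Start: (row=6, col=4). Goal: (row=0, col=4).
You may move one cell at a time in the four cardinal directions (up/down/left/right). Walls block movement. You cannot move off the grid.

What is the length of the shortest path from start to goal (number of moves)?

BFS from (row=6, col=4) until reaching (row=0, col=4):
  Distance 0: (row=6, col=4)
  Distance 1: (row=6, col=3), (row=6, col=5)
  Distance 2: (row=5, col=5), (row=6, col=2), (row=7, col=3), (row=7, col=5)
  Distance 3: (row=4, col=5), (row=5, col=2), (row=6, col=1), (row=7, col=2), (row=8, col=3), (row=8, col=5)
  Distance 4: (row=3, col=5), (row=4, col=2), (row=4, col=4), (row=5, col=1), (row=6, col=0), (row=7, col=1), (row=8, col=2), (row=8, col=4), (row=9, col=3), (row=9, col=5)
  Distance 5: (row=2, col=5), (row=3, col=2), (row=3, col=4), (row=4, col=1), (row=4, col=3), (row=5, col=0), (row=8, col=1), (row=9, col=2), (row=9, col=4)
  Distance 6: (row=1, col=5), (row=2, col=2), (row=2, col=4), (row=3, col=1), (row=4, col=0), (row=8, col=0), (row=9, col=1)
  Distance 7: (row=0, col=5), (row=1, col=2), (row=1, col=4), (row=2, col=1), (row=2, col=3), (row=3, col=0), (row=9, col=0)
  Distance 8: (row=0, col=2), (row=0, col=4), (row=1, col=3), (row=2, col=0)  <- goal reached here
One shortest path (8 moves): (row=6, col=4) -> (row=6, col=5) -> (row=5, col=5) -> (row=4, col=5) -> (row=4, col=4) -> (row=3, col=4) -> (row=2, col=4) -> (row=1, col=4) -> (row=0, col=4)

Answer: Shortest path length: 8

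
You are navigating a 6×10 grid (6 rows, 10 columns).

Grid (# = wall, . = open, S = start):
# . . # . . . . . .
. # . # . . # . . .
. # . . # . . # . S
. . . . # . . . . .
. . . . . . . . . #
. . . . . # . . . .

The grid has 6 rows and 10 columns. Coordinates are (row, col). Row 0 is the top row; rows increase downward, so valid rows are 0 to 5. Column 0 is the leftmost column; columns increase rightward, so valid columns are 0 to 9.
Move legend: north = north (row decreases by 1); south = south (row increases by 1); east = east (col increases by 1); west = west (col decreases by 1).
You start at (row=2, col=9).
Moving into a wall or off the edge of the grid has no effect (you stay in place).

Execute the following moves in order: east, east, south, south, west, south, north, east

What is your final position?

Answer: Final position: (row=3, col=9)

Derivation:
Start: (row=2, col=9)
  east (east): blocked, stay at (row=2, col=9)
  east (east): blocked, stay at (row=2, col=9)
  south (south): (row=2, col=9) -> (row=3, col=9)
  south (south): blocked, stay at (row=3, col=9)
  west (west): (row=3, col=9) -> (row=3, col=8)
  south (south): (row=3, col=8) -> (row=4, col=8)
  north (north): (row=4, col=8) -> (row=3, col=8)
  east (east): (row=3, col=8) -> (row=3, col=9)
Final: (row=3, col=9)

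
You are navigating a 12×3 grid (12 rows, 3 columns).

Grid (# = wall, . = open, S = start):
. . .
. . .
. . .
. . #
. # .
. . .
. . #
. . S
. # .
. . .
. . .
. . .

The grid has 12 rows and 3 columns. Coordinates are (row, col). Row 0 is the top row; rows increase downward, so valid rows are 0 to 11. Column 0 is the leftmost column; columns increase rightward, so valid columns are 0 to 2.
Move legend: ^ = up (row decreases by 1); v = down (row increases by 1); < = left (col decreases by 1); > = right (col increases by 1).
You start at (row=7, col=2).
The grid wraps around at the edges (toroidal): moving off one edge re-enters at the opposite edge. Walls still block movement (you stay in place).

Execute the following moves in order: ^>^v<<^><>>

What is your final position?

Start: (row=7, col=2)
  ^ (up): blocked, stay at (row=7, col=2)
  > (right): (row=7, col=2) -> (row=7, col=0)
  ^ (up): (row=7, col=0) -> (row=6, col=0)
  v (down): (row=6, col=0) -> (row=7, col=0)
  < (left): (row=7, col=0) -> (row=7, col=2)
  < (left): (row=7, col=2) -> (row=7, col=1)
  ^ (up): (row=7, col=1) -> (row=6, col=1)
  > (right): blocked, stay at (row=6, col=1)
  < (left): (row=6, col=1) -> (row=6, col=0)
  > (right): (row=6, col=0) -> (row=6, col=1)
  > (right): blocked, stay at (row=6, col=1)
Final: (row=6, col=1)

Answer: Final position: (row=6, col=1)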